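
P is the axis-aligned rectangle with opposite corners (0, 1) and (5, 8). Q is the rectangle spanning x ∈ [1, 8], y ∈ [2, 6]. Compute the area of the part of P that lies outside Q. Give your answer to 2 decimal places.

|P∩Q|: x∈[1,5], y∈[2,6] → 4·4 = 16.
|P| = 35.
|P ∖ Q| = |P| − |P∩Q| = 35 − 16 = 19.00.

19.00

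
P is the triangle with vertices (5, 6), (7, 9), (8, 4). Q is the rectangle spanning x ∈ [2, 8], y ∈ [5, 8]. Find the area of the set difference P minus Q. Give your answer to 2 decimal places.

|P| = 6.5, |P∩Q| = 5.4167.
|P ∖ Q| = |P| − |P∩Q| = 6.5 − 5.4167 = 1.08.

1.08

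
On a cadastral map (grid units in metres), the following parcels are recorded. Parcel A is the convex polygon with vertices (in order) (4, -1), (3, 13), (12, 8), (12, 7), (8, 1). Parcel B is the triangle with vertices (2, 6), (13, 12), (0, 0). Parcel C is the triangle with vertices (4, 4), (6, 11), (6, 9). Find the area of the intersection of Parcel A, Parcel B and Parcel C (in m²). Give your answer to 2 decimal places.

0.83

The intersection is the polygon with vertices (5.581,7.954), (4,4), (5.046,7.662).
By the shoelace formula its area is 0.83.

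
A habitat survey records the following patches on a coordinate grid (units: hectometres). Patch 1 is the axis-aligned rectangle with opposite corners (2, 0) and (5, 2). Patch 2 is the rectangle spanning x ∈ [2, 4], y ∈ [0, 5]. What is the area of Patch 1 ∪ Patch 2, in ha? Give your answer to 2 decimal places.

By inclusion–exclusion:
Individual areas: |Patch 1| = 6, |Patch 2| = 10.
|Patch 1∩Patch 2|: x∈[2,4], y∈[0,2] → 2·2 = 4.
|Patch 1 ∪ Patch 2| = 16 − 4 = 12.00.

12.00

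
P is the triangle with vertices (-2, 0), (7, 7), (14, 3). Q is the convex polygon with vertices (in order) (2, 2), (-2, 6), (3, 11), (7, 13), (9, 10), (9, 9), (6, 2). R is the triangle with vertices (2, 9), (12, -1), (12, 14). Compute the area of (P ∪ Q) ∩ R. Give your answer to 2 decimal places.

The region (P ∪ Q) ∩ R is the polygon with vertices (9,10), (9,9), (7.918,6.475), (12,4.143), (12,2.625), (8.947,2.053), (2,9), (7.75,11.875).
By the shoelace formula its area is 41.45.

41.45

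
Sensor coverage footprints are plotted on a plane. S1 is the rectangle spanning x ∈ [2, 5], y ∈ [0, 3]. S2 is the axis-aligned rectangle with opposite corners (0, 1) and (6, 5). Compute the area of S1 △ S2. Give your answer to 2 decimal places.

21.00

|S1∩S2|: x∈[2,5], y∈[1,3] → 3·2 = 6.
|S1 △ S2| = |S1| + |S2| − 2·|S1∩S2| = 9 + 24 − 12 = 21.00.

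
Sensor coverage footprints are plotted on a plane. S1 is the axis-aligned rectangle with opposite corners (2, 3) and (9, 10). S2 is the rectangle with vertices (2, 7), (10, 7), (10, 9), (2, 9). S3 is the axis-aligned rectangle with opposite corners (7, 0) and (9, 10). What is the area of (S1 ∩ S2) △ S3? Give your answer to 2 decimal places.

26.00

|S1 ∩ S2| = 14.
|(S1 ∩ S2) ∩ S3| = 4.
|(S1 ∩ S2) △ S3| = 14 + 20 − 8 = 26.00.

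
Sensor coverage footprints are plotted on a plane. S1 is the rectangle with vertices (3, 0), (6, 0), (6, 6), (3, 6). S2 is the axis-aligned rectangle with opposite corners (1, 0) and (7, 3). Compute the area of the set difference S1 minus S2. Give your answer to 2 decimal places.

|S1∩S2|: x∈[3,6], y∈[0,3] → 3·3 = 9.
|S1| = 18.
|S1 ∖ S2| = |S1| − |S1∩S2| = 18 − 9 = 9.00.

9.00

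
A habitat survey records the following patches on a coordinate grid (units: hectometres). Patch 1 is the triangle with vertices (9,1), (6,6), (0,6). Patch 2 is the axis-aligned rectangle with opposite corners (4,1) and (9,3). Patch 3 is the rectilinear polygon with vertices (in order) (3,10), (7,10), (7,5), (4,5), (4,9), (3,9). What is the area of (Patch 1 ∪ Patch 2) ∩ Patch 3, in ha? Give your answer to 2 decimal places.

The region (Patch 1 ∪ Patch 2) ∩ Patch 3 is the polygon with vertices (6,6), (6.6,5), (4,5), (4,6).
By the shoelace formula its area is 2.30.

2.30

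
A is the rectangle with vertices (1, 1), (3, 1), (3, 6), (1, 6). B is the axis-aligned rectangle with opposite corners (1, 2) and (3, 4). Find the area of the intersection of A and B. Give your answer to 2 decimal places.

4.00

|A∩B|: x∈[1,3], y∈[2,4] → 2·2 = 4.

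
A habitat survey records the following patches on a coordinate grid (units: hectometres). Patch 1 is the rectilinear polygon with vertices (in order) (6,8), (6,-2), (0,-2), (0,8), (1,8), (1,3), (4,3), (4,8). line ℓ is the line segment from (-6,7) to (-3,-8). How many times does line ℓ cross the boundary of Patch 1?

The segment lies entirely outside Patch 1 and never meets its boundary.

0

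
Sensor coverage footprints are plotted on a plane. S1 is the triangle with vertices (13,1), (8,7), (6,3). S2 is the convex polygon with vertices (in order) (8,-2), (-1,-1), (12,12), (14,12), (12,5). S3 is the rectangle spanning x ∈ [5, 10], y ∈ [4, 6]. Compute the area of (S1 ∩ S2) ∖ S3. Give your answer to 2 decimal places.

8.30

|S1 ∩ S2| = 13.4832.
|(S1 ∩ S2) ∩ S3| = 5.1833.
|(S1 ∩ S2) ∖ S3| = 13.4832 − 5.1833 = 8.30.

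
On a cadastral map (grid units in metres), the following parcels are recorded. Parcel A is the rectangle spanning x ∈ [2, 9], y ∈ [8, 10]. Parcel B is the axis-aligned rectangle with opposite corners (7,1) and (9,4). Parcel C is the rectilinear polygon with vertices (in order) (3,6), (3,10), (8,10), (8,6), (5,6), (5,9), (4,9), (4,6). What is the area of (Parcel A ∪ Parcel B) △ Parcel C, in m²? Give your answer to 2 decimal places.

19.00

|Parcel A ∪ Parcel B| = 20.
|(Parcel A ∪ Parcel B) ∩ Parcel C| = 9.
|(Parcel A ∪ Parcel B) △ Parcel C| = 20 + 17 − 18 = 19.00.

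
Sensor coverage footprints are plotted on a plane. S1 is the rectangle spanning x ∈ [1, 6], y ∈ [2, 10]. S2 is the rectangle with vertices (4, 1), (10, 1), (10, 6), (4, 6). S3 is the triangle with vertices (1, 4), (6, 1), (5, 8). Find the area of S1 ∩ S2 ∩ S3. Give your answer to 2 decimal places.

The intersection is the polygon with vertices (4.333,2), (4,2.2), (4,6), (5.286,6), (5.857,2).
By the shoelace formula its area is 6.25.

6.25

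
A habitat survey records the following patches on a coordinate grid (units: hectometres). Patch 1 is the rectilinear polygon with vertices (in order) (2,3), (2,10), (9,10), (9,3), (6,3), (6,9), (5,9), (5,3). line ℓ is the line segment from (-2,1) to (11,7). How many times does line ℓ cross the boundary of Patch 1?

4

The segment meets the boundary at (9,6.077), (6,4.692), (5,4.231), (2.333,3).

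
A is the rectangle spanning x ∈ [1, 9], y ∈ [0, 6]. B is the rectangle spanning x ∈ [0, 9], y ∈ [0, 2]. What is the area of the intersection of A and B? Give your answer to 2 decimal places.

|A∩B|: x∈[1,9], y∈[0,2] → 8·2 = 16.

16.00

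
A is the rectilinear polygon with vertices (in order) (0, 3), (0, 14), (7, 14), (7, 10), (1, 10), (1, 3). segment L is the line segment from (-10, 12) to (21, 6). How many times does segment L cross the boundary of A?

2

The segment meets the boundary at (0,10.065), (1,9.871).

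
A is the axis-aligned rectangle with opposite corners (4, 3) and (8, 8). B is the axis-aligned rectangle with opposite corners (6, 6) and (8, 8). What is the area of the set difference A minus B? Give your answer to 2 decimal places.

|A∩B|: x∈[6,8], y∈[6,8] → 2·2 = 4.
|A| = 20.
|A ∖ B| = |A| − |A∩B| = 20 − 4 = 16.00.

16.00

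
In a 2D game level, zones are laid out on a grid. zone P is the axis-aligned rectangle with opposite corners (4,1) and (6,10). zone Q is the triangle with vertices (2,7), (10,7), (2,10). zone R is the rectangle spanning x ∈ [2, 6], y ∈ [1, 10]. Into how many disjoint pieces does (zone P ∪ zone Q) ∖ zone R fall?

1

(zone P ∪ zone Q) ∖ zone R is a single connected region.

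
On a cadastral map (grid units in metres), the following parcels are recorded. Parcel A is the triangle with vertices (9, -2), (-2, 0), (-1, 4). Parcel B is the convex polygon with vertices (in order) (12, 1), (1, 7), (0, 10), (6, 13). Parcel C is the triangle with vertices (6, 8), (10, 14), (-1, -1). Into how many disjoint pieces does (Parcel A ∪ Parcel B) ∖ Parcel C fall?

4

(Parcel A ∪ Parcel B) ∖ Parcel C splits into 4 disjoint pieces (area 8.2401, area 14.5084, area 30.4864, area 26.4037).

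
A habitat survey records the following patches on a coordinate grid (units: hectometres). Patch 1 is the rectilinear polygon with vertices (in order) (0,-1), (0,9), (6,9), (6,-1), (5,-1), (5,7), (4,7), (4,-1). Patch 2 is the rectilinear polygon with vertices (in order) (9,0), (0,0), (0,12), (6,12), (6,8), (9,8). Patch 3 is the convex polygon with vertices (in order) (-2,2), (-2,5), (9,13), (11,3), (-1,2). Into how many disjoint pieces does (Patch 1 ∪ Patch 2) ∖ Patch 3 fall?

(Patch 1 ∪ Patch 2) ∖ Patch 3 splits into 2 disjoint pieces (area 27.125, area 20.1818).

2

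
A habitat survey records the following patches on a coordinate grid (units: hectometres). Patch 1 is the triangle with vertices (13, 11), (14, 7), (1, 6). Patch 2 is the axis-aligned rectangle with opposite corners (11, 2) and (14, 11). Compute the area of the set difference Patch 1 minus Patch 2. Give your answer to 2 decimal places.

16.99

|Patch 1| = 26.5, |Patch 1∩Patch 2| = 9.5128.
|Patch 1 ∖ Patch 2| = |Patch 1| − |Patch 1∩Patch 2| = 26.5 − 9.5128 = 16.99.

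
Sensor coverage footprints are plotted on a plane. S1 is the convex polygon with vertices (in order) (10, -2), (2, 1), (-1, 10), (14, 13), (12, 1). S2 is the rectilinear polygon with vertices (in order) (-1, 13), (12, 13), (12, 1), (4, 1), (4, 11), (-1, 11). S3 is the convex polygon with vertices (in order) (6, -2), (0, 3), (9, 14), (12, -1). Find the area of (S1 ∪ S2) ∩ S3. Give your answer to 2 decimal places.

93.97

The region (S1 ∪ S2) ∩ S3 is the polygon with vertices (0.947,4.158), (8.182,13), (9.2,13), (11.692,0.538), (10.5,-1.25), (8.769,-1.538), (2.727,0.727), (1.846,1.462).
By the shoelace formula its area is 93.97.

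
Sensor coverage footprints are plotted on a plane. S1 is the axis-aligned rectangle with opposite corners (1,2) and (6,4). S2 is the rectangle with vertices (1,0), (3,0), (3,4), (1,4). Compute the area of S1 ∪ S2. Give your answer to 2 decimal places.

By inclusion–exclusion:
Individual areas: |S1| = 10, |S2| = 8.
|S1∩S2|: x∈[1,3], y∈[2,4] → 2·2 = 4.
|S1 ∪ S2| = 18 − 4 = 14.00.

14.00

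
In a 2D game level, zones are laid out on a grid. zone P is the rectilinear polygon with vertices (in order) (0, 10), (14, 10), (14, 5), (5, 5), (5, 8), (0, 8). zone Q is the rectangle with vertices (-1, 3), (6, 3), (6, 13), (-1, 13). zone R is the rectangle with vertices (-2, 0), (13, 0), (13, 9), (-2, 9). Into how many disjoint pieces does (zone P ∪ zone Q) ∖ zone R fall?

1

(zone P ∪ zone Q) ∖ zone R is a single connected region.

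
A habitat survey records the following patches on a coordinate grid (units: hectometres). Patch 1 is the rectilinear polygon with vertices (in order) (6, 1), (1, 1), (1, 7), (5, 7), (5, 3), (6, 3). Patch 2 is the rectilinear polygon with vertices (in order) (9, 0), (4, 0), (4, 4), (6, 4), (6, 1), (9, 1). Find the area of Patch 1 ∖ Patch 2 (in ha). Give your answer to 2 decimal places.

21.00

|Patch 1| = 26, |Patch 1∩Patch 2| = 5.
|Patch 1 ∖ Patch 2| = |Patch 1| − |Patch 1∩Patch 2| = 26 − 5 = 21.00.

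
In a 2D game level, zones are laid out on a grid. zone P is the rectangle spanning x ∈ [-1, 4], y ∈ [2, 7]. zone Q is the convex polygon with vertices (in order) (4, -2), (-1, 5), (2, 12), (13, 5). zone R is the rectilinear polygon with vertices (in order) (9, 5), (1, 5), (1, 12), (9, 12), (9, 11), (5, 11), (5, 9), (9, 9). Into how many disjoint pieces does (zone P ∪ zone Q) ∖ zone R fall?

(zone P ∪ zone Q) ∖ zone R splits into 2 disjoint pieces (area 62.829, area 0.9351).

2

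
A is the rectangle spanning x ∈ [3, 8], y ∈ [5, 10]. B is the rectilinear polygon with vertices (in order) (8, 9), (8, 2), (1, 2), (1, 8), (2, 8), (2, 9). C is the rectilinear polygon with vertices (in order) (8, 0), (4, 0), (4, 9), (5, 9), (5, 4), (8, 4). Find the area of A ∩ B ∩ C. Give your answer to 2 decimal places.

4.00

The intersection is the polygon with vertices (4,5), (4,9), (5,9), (5,5).
By the shoelace formula its area is 4.00.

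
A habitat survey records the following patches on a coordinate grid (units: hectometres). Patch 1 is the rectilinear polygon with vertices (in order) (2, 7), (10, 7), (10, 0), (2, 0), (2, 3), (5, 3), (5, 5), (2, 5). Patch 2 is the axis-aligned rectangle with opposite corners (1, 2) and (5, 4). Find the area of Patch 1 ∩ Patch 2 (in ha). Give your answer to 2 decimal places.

3.00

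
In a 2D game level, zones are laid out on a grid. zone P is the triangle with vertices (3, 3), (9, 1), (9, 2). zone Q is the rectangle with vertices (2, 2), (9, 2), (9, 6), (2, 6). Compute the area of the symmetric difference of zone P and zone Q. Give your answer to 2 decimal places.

28.00

|zone P| = 3, |zone Q| = 28, |zone P∩zone Q| = 1.5.
|zone P △ zone Q| = |zone P| + |zone Q| − 2·|zone P∩zone Q| = 3 + 28 − 3 = 28.00.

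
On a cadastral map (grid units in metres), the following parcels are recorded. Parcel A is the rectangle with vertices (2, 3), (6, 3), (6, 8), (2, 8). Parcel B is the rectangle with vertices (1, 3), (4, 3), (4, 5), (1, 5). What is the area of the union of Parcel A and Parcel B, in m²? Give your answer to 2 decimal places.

22.00

By inclusion–exclusion:
Individual areas: |Parcel A| = 20, |Parcel B| = 6.
|Parcel A∩Parcel B|: x∈[2,4], y∈[3,5] → 2·2 = 4.
|Parcel A ∪ Parcel B| = 26 − 4 = 22.00.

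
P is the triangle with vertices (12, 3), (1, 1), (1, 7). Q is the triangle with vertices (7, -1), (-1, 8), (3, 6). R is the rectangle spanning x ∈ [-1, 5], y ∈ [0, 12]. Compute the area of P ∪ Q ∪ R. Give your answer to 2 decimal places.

86.46

By inclusion–exclusion:
Individual areas: |P| = 33, |Q| = 10, |R| = 72.
|P∩Q| = 7.5674.
|P∩R| = 19.6364.
|Q∩R| = 8.75.
|P∩Q∩R| = 7.4128.
|P ∪ Q ∪ R| = 115 − 35.9538 + 7.4128 = 86.46.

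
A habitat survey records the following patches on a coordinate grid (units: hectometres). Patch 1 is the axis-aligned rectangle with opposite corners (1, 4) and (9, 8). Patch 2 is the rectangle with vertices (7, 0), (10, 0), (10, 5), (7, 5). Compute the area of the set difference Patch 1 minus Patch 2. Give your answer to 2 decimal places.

30.00

|Patch 1∩Patch 2|: x∈[7,9], y∈[4,5] → 2·1 = 2.
|Patch 1| = 32.
|Patch 1 ∖ Patch 2| = |Patch 1| − |Patch 1∩Patch 2| = 32 − 2 = 30.00.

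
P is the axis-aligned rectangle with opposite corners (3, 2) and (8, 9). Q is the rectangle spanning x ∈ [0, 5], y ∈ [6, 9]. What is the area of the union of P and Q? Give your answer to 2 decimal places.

By inclusion–exclusion:
Individual areas: |P| = 35, |Q| = 15.
|P∩Q|: x∈[3,5], y∈[6,9] → 2·3 = 6.
|P ∪ Q| = 50 − 6 = 44.00.

44.00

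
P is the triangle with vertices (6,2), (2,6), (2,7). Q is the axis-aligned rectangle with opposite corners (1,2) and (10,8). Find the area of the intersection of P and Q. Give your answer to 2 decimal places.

2.00

The intersection is the polygon with vertices (2,6), (2,7), (6,2).
By the shoelace formula its area is 2.00.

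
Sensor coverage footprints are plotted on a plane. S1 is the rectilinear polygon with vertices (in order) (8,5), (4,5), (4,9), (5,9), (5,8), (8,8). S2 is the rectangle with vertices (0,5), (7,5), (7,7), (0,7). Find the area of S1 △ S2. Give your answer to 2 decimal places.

|S1| = 13, |S2| = 14, |S1∩S2| = 6.
|S1 △ S2| = |S1| + |S2| − 2·|S1∩S2| = 13 + 14 − 12 = 15.00.

15.00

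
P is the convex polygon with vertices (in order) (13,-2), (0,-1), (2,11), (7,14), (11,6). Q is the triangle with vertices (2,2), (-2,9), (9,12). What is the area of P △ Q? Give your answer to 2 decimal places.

114.15

|P| = 136, |Q| = 44.5, |P∩Q| = 33.1752.
|P △ Q| = |P| + |Q| − 2·|P∩Q| = 136 + 44.5 − 66.3503 = 114.15.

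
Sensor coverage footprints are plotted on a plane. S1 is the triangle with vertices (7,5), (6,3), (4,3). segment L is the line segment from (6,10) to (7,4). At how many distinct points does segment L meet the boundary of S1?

2

The segment meets the boundary at (6.875,4.75), (6.85,4.9).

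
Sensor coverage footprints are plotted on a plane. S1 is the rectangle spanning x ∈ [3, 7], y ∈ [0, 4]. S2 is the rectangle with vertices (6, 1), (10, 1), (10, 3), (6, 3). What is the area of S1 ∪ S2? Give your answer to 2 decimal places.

22.00

By inclusion–exclusion:
Individual areas: |S1| = 16, |S2| = 8.
|S1∩S2|: x∈[6,7], y∈[1,3] → 1·2 = 2.
|S1 ∪ S2| = 24 − 2 = 22.00.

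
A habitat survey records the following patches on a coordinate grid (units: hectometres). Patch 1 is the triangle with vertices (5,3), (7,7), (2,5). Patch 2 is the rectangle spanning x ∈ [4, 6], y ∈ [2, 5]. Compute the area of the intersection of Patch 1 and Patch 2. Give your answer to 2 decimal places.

2.67

The intersection is the polygon with vertices (5,3), (4,3.667), (4,5), (6,5).
By the shoelace formula its area is 2.67.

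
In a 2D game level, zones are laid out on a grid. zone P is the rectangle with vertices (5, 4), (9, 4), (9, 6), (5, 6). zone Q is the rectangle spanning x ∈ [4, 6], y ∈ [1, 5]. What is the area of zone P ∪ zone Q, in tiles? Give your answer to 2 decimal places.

15.00

By inclusion–exclusion:
Individual areas: |zone P| = 8, |zone Q| = 8.
|zone P∩zone Q|: x∈[5,6], y∈[4,5] → 1·1 = 1.
|zone P ∪ zone Q| = 16 − 1 = 15.00.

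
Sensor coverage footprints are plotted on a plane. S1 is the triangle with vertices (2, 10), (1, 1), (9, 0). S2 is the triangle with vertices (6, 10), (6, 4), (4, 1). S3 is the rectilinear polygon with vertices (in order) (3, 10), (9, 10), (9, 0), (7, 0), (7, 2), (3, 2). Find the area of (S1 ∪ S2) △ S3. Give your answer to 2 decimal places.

|S1 ∪ S2| = 39.2539.
|(S1 ∪ S2) ∩ S3| = 20.2182.
|(S1 ∪ S2) △ S3| = 39.2539 + 52 − 40.4363 = 50.82.

50.82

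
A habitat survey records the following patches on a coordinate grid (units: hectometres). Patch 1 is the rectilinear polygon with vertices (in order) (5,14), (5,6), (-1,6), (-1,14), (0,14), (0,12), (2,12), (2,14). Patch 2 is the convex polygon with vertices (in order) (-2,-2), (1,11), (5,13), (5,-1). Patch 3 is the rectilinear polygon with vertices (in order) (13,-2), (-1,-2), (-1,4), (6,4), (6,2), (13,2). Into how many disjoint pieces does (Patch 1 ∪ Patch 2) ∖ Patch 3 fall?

(Patch 1 ∪ Patch 2) ∖ Patch 3 splits into 2 disjoint pieces (area 54.7692, area 2.0952).

2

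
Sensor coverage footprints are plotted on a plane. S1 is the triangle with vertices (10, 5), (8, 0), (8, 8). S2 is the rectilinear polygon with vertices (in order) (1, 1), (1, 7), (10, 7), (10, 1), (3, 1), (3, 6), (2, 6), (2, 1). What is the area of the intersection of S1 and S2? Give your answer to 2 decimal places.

7.47

The intersection is the polygon with vertices (8.4,1), (8,1), (8,7), (8.667,7), (10,5).
By the shoelace formula its area is 7.47.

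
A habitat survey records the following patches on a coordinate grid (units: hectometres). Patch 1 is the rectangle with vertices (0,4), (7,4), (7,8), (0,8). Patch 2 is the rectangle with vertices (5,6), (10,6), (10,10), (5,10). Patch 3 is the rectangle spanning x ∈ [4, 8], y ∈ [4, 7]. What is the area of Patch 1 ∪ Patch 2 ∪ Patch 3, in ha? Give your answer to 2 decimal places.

46.00

By inclusion–exclusion:
Individual areas: |Patch 1| = 28, |Patch 2| = 20, |Patch 3| = 12.
|Patch 1∩Patch 2|: x∈[5,7], y∈[6,8] → 2·2 = 4.
|Patch 1∩Patch 3|: x∈[4,7], y∈[4,7] → 3·3 = 9.
|Patch 2∩Patch 3|: x∈[5,8], y∈[6,7] → 3·1 = 3.
|Patch 1∩Patch 2∩Patch 3| = 2.
|Patch 1 ∪ Patch 2 ∪ Patch 3| = 60 − 16 + 2 = 46.00.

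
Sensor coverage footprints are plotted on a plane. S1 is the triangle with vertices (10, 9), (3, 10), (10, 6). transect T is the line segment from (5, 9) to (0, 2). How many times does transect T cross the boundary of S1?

1

The segment meets the boundary at (4.928,8.899).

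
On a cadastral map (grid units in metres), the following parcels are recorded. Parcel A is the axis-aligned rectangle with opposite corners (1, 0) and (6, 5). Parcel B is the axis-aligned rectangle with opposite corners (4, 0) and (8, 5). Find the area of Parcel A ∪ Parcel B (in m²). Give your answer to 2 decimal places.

35.00

By inclusion–exclusion:
Individual areas: |Parcel A| = 25, |Parcel B| = 20.
|Parcel A∩Parcel B|: x∈[4,6], y∈[0,5] → 2·5 = 10.
|Parcel A ∪ Parcel B| = 45 − 10 = 35.00.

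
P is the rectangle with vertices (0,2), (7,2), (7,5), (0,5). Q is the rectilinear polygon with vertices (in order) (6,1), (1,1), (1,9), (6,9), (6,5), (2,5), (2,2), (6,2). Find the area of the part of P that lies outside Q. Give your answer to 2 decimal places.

18.00

|P| = 21, |P∩Q| = 3.
|P ∖ Q| = |P| − |P∩Q| = 21 − 3 = 18.00.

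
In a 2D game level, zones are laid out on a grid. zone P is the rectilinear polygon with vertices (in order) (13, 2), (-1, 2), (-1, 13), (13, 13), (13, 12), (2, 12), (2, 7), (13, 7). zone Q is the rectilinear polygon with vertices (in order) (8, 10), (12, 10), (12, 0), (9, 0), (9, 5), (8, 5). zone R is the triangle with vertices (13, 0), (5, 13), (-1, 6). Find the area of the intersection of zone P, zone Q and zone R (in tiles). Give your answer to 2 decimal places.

8.15

The intersection is the polygon with vertices (9,5), (8,5), (8,7), (8.692,7), (11.769,2), (9,2).
By the shoelace formula its area is 8.15.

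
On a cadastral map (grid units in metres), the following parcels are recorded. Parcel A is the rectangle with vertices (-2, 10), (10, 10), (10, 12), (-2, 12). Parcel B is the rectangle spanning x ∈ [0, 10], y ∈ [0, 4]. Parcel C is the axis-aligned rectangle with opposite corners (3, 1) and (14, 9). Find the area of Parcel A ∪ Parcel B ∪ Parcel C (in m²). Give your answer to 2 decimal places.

By inclusion–exclusion:
Individual areas: |Parcel A| = 24, |Parcel B| = 40, |Parcel C| = 88.
|Parcel A∩Parcel B| = 0 (no overlap).
|Parcel A∩Parcel C| = 0 (no overlap).
|Parcel B∩Parcel C|: x∈[3,10], y∈[1,4] → 7·3 = 21.
|Parcel A∩Parcel B∩Parcel C| = 0.
|Parcel A ∪ Parcel B ∪ Parcel C| = 152 − 21 + 0 = 131.00.

131.00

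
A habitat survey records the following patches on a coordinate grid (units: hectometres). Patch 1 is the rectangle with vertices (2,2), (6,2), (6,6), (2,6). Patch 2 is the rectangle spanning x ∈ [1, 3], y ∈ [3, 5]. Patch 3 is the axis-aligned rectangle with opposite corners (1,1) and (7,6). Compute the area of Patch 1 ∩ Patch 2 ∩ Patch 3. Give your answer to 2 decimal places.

The intersection is the polygon with vertices (3,5), (3,3), (2,3), (2,5).
By the shoelace formula its area is 2.00.

2.00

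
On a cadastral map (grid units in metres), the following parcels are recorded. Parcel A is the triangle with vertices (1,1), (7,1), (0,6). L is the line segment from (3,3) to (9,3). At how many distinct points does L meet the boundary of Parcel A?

1

The segment meets the boundary at (4.2,3).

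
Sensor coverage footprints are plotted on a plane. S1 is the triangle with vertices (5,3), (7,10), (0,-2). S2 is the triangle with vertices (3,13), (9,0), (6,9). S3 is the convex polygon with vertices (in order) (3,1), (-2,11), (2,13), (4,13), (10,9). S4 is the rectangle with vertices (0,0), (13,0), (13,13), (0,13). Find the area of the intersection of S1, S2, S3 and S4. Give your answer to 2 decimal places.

0.84

The intersection is the polygon with vertices (6.152,8.546), (6.385,7.846), (6,6.5), (5.54,7.497).
By the shoelace formula its area is 0.84.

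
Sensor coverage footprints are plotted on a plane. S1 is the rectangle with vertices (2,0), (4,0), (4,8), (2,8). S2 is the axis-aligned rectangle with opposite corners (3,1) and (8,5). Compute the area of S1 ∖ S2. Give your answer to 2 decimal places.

12.00

|S1∩S2|: x∈[3,4], y∈[1,5] → 1·4 = 4.
|S1| = 16.
|S1 ∖ S2| = |S1| − |S1∩S2| = 16 − 4 = 12.00.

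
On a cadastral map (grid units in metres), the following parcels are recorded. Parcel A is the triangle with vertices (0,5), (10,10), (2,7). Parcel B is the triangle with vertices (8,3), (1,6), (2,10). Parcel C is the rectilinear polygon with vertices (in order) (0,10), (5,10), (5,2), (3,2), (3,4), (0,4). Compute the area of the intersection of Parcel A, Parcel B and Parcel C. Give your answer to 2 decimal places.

2.50

The intersection is the polygon with vertices (1,6), (2,7), (3.946,7.73), (4.4,7.2), (1.538,5.769).
By the shoelace formula its area is 2.50.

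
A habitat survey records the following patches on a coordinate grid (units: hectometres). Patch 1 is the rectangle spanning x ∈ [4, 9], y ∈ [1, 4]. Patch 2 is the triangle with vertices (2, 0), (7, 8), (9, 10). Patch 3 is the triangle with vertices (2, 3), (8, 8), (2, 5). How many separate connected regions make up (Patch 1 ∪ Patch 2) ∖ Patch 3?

2

(Patch 1 ∪ Patch 2) ∖ Patch 3 splits into 2 disjoint pieces (area 16.4333, area 0.9021).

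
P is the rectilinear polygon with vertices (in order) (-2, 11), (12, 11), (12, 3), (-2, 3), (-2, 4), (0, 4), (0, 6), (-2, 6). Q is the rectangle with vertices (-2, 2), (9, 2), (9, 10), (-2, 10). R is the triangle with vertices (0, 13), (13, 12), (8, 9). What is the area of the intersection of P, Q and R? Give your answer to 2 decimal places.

1.70

The intersection is the polygon with vertices (9,10), (9,9.6), (8,9), (6,10).
By the shoelace formula its area is 1.70.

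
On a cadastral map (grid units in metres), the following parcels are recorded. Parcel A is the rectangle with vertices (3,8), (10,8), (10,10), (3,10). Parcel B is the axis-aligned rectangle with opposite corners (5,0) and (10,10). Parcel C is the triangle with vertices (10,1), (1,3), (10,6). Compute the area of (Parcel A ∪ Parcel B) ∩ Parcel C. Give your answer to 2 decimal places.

18.06

The region (Parcel A ∪ Parcel B) ∩ Parcel C is the polygon with vertices (10,1), (5,2.111), (5,4.333), (10,6).
By the shoelace formula its area is 18.06.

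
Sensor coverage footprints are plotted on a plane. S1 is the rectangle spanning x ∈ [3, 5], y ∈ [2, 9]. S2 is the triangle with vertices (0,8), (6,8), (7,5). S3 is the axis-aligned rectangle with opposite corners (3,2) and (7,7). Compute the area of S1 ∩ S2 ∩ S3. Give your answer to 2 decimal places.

The intersection is the polygon with vertices (3,6.714), (3,7), (5,7), (5,5.857).
By the shoelace formula its area is 1.43.

1.43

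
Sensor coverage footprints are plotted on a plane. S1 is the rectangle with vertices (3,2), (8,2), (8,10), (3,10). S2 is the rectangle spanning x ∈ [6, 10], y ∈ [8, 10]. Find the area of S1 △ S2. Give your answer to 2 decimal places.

|S1∩S2|: x∈[6,8], y∈[8,10] → 2·2 = 4.
|S1 △ S2| = |S1| + |S2| − 2·|S1∩S2| = 40 + 8 − 8 = 40.00.

40.00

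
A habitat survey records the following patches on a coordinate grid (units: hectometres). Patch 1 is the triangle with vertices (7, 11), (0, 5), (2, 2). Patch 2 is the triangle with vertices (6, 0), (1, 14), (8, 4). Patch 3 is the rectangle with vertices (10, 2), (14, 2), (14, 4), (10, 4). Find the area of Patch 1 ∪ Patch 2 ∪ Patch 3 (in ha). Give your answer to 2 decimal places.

45.15

By inclusion–exclusion:
Individual areas: |Patch 1| = 16.5, |Patch 2| = 24, |Patch 3| = 8.
|Patch 1∩Patch 2| = 3.3537.
|Patch 1∩Patch 3| = 0.
|Patch 2∩Patch 3| = 0.
|Patch 1∩Patch 2∩Patch 3| = 0.
|Patch 1 ∪ Patch 2 ∪ Patch 3| = 48.5 − 3.3537 + 0 = 45.15.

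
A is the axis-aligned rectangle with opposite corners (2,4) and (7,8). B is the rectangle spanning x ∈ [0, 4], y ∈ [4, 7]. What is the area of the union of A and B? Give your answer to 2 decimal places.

By inclusion–exclusion:
Individual areas: |A| = 20, |B| = 12.
|A∩B|: x∈[2,4], y∈[4,7] → 2·3 = 6.
|A ∪ B| = 32 − 6 = 26.00.

26.00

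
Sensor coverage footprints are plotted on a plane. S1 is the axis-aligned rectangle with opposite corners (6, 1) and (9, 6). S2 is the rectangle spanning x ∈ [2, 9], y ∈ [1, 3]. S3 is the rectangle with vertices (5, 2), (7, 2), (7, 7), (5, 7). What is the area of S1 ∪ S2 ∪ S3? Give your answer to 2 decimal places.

By inclusion–exclusion:
Individual areas: |S1| = 15, |S2| = 14, |S3| = 10.
|S1∩S2|: x∈[6,9], y∈[1,3] → 3·2 = 6.
|S1∩S3|: x∈[6,7], y∈[2,6] → 1·4 = 4.
|S2∩S3|: x∈[5,7], y∈[2,3] → 2·1 = 2.
|S1∩S2∩S3| = 1.
|S1 ∪ S2 ∪ S3| = 39 − 12 + 1 = 28.00.

28.00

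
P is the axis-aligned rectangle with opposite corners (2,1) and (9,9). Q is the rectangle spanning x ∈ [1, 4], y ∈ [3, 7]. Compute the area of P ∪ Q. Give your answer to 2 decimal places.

60.00

By inclusion–exclusion:
Individual areas: |P| = 56, |Q| = 12.
|P∩Q|: x∈[2,4], y∈[3,7] → 2·4 = 8.
|P ∪ Q| = 68 − 8 = 60.00.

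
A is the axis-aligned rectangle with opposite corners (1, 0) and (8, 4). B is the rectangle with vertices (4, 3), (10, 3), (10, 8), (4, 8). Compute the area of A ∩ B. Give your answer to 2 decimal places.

4.00

|A∩B|: x∈[4,8], y∈[3,4] → 4·1 = 4.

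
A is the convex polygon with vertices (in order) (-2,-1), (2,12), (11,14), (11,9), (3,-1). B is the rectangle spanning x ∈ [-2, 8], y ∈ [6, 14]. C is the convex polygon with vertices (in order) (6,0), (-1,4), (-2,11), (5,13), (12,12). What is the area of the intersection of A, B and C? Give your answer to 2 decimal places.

The intersection is the polygon with vertices (5.913,12.87), (8,12.571), (8,6), (0.154,6), (2,12).
By the shoelace formula its area is 44.74.

44.74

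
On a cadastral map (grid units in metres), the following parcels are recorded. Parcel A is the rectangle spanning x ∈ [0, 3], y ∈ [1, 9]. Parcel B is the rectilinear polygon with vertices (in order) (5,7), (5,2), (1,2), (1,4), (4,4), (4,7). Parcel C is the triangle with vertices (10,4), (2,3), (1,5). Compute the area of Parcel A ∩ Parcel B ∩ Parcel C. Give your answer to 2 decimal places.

The intersection is the polygon with vertices (3,4), (3,3.125), (2,3), (1.5,4).
By the shoelace formula its area is 1.19.

1.19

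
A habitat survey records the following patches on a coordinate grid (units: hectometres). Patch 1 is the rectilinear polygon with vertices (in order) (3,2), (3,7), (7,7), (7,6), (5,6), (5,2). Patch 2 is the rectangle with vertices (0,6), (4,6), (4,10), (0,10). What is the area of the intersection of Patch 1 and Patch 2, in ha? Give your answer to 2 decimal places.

The intersection is the polygon with vertices (3,7), (4,7), (4,6), (3,6).
By the shoelace formula its area is 1.00.

1.00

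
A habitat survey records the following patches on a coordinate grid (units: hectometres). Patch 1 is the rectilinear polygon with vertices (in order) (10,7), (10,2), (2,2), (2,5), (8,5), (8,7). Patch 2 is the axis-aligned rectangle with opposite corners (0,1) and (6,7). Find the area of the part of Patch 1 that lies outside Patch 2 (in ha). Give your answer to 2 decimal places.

16.00

|Patch 1| = 28, |Patch 1∩Patch 2| = 12.
|Patch 1 ∖ Patch 2| = |Patch 1| − |Patch 1∩Patch 2| = 28 − 12 = 16.00.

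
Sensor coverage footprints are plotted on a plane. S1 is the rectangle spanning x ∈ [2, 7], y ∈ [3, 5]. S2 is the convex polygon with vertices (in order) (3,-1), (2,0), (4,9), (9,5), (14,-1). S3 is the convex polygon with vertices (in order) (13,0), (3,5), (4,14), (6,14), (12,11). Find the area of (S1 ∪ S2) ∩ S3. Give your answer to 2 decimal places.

27.18

The region (S1 ∪ S2) ∩ S3 is the polygon with vertices (3.111,5), (4,9), (9,5), (12.98,0.225), (13,0), (3,5).
By the shoelace formula its area is 27.18.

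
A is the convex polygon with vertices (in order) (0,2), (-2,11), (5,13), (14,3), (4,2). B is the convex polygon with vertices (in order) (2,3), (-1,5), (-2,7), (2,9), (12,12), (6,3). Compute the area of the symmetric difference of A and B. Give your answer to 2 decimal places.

65.85

|A| = 110, |B| = 62, |A∩B| = 53.0759.
|A △ B| = |A| + |B| − 2·|A∩B| = 110 + 62 − 106.1517 = 65.85.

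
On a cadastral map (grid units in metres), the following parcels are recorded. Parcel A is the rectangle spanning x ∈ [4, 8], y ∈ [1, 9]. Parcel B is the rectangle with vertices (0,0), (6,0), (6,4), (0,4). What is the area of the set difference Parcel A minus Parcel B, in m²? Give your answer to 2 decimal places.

26.00

|Parcel A∩Parcel B|: x∈[4,6], y∈[1,4] → 2·3 = 6.
|Parcel A| = 32.
|Parcel A ∖ Parcel B| = |Parcel A| − |Parcel A∩Parcel B| = 32 − 6 = 26.00.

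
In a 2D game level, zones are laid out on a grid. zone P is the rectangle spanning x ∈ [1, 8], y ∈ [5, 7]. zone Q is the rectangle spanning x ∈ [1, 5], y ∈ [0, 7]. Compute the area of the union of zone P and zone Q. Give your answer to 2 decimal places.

34.00

By inclusion–exclusion:
Individual areas: |zone P| = 14, |zone Q| = 28.
|zone P∩zone Q|: x∈[1,5], y∈[5,7] → 4·2 = 8.
|zone P ∪ zone Q| = 42 − 8 = 34.00.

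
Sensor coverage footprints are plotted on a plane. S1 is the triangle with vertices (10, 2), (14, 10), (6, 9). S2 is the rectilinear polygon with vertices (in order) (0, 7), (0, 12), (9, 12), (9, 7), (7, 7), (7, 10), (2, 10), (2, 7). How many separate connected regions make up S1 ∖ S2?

2

S1 ∖ S2 splits into 2 disjoint pieces (area 24.5804, area 0.9375).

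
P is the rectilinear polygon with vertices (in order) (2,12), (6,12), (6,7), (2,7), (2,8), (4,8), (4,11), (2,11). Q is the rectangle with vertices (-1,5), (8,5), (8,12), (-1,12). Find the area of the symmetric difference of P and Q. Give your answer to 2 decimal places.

49.00

|P| = 14, |Q| = 63, |P∩Q| = 14.
|P △ Q| = |P| + |Q| − 2·|P∩Q| = 14 + 63 − 28 = 49.00.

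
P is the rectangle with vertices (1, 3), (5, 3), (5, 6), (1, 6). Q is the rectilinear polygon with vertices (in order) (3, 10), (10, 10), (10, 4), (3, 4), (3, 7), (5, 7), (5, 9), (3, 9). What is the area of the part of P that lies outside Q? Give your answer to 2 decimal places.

8.00

|P| = 12, |P∩Q| = 4.
|P ∖ Q| = |P| − |P∩Q| = 12 − 4 = 8.00.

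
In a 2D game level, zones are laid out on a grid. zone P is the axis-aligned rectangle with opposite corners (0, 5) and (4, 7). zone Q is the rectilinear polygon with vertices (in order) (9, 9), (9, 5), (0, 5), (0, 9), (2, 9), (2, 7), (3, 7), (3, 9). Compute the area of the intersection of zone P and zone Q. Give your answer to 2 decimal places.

The intersection is the polygon with vertices (4,7), (4,5), (0,5), (0,7), (2,7), (3,7).
By the shoelace formula its area is 8.00.

8.00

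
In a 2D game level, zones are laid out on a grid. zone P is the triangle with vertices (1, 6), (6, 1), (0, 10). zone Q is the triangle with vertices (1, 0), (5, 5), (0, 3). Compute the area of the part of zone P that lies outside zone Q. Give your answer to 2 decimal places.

6.79

|zone P| = 7.5, |zone P∩zone Q| = 0.7059.
|zone P ∖ zone Q| = |zone P| − |zone P∩zone Q| = 7.5 − 0.7059 = 6.79.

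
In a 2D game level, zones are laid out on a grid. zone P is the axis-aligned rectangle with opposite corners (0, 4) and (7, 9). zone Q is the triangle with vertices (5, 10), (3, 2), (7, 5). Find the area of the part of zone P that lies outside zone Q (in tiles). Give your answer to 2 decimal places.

24.49

|zone P| = 35, |zone P∩zone Q| = 10.5083.
|zone P ∖ zone Q| = |zone P| − |zone P∩zone Q| = 35 − 10.5083 = 24.49.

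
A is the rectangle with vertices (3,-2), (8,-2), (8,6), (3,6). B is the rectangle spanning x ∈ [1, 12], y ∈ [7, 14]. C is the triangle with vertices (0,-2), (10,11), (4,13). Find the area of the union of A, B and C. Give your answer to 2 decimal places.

130.89

By inclusion–exclusion:
Individual areas: |A| = 40, |B| = 77, |C| = 49.
|A∩B| = 0 (no overlap).
|A∩C| = 6.4654.
|B∩C| = 28.6462.
|A∩B∩C| = 0.
|A ∪ B ∪ C| = 166 − 35.1115 + 0 = 130.89.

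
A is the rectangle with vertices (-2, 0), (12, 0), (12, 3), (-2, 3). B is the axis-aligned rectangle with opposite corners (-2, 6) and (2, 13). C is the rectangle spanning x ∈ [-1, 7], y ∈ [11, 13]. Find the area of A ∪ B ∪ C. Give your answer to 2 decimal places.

By inclusion–exclusion:
Individual areas: |A| = 42, |B| = 28, |C| = 16.
|A∩B| = 0 (no overlap).
|A∩C| = 0 (no overlap).
|B∩C|: x∈[-1,2], y∈[11,13] → 3·2 = 6.
|A∩B∩C| = 0.
|A ∪ B ∪ C| = 86 − 6 + 0 = 80.00.

80.00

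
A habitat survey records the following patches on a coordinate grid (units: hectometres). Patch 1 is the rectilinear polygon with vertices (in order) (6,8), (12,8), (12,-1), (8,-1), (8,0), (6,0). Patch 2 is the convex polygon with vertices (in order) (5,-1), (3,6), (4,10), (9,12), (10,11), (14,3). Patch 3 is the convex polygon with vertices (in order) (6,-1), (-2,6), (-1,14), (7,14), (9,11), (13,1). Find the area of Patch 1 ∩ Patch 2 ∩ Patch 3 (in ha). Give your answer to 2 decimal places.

The intersection is the polygon with vertices (12,2.111), (7.25,0), (6,0), (6,8), (10.2,8), (12,3.5).
By the shoelace formula its area is 38.94.

38.94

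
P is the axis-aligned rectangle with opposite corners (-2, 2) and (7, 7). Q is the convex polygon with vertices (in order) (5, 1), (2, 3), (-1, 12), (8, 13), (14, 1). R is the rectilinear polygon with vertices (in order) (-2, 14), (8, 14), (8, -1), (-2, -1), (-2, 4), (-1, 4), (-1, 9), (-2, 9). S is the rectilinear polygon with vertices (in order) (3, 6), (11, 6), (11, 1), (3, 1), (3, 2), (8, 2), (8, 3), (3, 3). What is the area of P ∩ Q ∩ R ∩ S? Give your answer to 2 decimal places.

12.00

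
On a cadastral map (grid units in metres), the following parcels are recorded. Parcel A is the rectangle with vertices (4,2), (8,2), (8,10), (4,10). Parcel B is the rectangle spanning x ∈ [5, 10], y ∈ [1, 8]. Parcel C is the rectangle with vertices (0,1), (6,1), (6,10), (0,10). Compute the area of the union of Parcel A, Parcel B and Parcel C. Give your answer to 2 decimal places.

By inclusion–exclusion:
Individual areas: |Parcel A| = 32, |Parcel B| = 35, |Parcel C| = 54.
|Parcel A∩Parcel B|: x∈[5,8], y∈[2,8] → 3·6 = 18.
|Parcel A∩Parcel C|: x∈[4,6], y∈[2,10] → 2·8 = 16.
|Parcel B∩Parcel C|: x∈[5,6], y∈[1,8] → 1·7 = 7.
|Parcel A∩Parcel B∩Parcel C| = 6.
|Parcel A ∪ Parcel B ∪ Parcel C| = 121 − 41 + 6 = 86.00.

86.00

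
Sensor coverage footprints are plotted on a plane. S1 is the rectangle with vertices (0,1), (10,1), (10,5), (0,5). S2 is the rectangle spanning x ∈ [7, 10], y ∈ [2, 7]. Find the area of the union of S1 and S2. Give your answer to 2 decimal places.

By inclusion–exclusion:
Individual areas: |S1| = 40, |S2| = 15.
|S1∩S2|: x∈[7,10], y∈[2,5] → 3·3 = 9.
|S1 ∪ S2| = 55 − 9 = 46.00.

46.00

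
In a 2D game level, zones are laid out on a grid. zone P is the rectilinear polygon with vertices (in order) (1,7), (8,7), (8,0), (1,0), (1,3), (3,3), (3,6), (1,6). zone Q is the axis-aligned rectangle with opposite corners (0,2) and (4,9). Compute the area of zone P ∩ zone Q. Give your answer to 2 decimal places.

9.00

The intersection is the polygon with vertices (4,7), (4,2), (1,2), (1,3), (3,3), (3,6), (1,6), (1,7).
By the shoelace formula its area is 9.00.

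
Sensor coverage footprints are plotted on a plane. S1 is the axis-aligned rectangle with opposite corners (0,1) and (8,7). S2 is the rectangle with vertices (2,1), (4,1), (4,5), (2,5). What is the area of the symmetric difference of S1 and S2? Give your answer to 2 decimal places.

|S1∩S2|: x∈[2,4], y∈[1,5] → 2·4 = 8.
|S1 △ S2| = |S1| + |S2| − 2·|S1∩S2| = 48 + 8 − 16 = 40.00.

40.00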